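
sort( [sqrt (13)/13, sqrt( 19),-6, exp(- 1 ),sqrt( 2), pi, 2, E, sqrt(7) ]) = [ - 6, sqrt( 13)/13, exp(  -  1),  sqrt( 2 ), 2 , sqrt(7), E , pi,sqrt( 19 )]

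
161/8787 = 161/8787 = 0.02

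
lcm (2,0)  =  0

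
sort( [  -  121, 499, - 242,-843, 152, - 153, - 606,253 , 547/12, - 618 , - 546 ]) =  [-843, - 618  , - 606, - 546, - 242 , - 153,  -  121, 547/12, 152,253, 499]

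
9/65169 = 1/7241 = 0.00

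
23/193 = 23/193 = 0.12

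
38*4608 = 175104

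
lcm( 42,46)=966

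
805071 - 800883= 4188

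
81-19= 62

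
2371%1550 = 821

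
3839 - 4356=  - 517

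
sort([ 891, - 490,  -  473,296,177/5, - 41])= [ - 490, - 473, - 41, 177/5,  296,  891 ] 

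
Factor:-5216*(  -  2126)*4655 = 2^6*5^1*7^2*19^1*163^1*1063^1 = 51620300480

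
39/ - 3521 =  - 39/3521 = -0.01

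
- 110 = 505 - 615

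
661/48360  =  661/48360 =0.01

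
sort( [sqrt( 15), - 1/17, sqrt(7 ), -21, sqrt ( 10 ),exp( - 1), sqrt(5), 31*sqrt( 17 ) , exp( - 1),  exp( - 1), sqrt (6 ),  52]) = [ - 21,-1/17,exp (-1) , exp( - 1), exp( - 1),sqrt(5 ),sqrt( 6) , sqrt( 7),sqrt( 10),sqrt( 15), 52,31*sqrt( 17)]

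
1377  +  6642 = 8019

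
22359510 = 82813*270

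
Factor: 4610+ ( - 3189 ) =1421 = 7^2*29^1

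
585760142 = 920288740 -334528598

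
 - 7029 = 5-7034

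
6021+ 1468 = 7489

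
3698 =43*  86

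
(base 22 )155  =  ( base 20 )19j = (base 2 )1001010111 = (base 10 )599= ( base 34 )HL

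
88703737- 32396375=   56307362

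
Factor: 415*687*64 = 2^6*3^1*5^1*83^1 * 229^1= 18246720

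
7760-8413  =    -  653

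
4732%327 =154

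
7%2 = 1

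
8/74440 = 1/9305 = 0.00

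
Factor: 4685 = 5^1*937^1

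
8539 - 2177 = 6362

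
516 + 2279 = 2795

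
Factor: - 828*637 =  - 527436=- 2^2 * 3^2*7^2*13^1*23^1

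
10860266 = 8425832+2434434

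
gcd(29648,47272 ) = 8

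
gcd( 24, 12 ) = 12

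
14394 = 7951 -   -  6443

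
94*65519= 6158786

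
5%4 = 1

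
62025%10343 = 10310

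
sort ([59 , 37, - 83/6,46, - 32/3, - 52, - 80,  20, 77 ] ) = [ - 80,  -  52, -83/6, - 32/3,  20,  37,46,59,  77 ] 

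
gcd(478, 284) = 2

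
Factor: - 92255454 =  - 2^1*3^2*47^1 * 109049^1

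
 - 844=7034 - 7878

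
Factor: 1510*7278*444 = 2^4 * 3^2*5^1 * 37^1*151^1*1213^1 = 4879462320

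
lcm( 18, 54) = 54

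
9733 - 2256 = 7477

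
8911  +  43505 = 52416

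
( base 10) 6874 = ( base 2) 1101011011010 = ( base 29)851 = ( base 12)3B8A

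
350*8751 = 3062850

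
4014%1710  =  594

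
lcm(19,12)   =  228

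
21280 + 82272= 103552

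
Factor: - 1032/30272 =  - 3/88 =- 2^( - 3)*3^1*11^ ( - 1)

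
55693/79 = 55693/79=704.97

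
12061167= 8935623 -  -3125544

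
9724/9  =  9724/9 = 1080.44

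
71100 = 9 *7900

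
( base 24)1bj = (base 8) 1533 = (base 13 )511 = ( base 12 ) 5b7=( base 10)859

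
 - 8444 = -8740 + 296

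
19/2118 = 19/2118  =  0.01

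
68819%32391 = 4037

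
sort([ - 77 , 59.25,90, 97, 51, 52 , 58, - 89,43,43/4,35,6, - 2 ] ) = [  -  89, - 77, - 2,6, 43/4,  35 , 43,51,52,58,59.25, 90,97]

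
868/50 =434/25 = 17.36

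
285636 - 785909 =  - 500273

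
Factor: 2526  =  2^1*3^1* 421^1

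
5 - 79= - 74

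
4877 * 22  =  107294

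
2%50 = 2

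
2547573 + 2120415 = 4667988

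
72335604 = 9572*7557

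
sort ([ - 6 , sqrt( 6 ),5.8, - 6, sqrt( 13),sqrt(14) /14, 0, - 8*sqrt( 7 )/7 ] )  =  [ - 6, - 6, - 8*sqrt(7 )/7,0, sqrt( 14) /14,sqrt( 6),sqrt( 13) , 5.8]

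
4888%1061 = 644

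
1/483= 1/483 =0.00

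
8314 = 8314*1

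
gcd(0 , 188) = 188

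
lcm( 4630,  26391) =263910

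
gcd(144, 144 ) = 144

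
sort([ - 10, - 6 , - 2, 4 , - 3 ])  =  [ - 10, - 6, - 3, - 2, 4]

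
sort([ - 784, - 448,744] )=[ - 784, -448,744 ]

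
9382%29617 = 9382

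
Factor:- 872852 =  - 2^2 * 218213^1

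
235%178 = 57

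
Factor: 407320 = 2^3*5^1*17^1*599^1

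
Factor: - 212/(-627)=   2^2 *3^( - 1)*11^( - 1)*19^( - 1)*53^1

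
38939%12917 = 188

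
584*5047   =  2947448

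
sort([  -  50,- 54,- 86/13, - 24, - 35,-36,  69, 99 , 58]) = [- 54, - 50, -36, - 35, - 24,  -  86/13,58,69 , 99 ] 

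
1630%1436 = 194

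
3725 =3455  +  270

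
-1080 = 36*( - 30 ) 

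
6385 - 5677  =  708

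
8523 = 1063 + 7460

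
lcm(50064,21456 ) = 150192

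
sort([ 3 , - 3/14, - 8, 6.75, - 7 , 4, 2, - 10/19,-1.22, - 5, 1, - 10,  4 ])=[-10, - 8, - 7, - 5 , - 1.22, - 10/19,-3/14, 1,2,3,  4,4,6.75] 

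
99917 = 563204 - 463287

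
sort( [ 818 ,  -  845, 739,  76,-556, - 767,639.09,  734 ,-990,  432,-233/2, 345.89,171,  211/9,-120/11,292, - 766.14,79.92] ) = [ - 990,-845,-767,- 766.14, - 556,-233/2,-120/11,211/9, 76,79.92,171, 292,345.89 , 432,639.09,734, 739, 818] 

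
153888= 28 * 5496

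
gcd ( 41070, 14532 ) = 6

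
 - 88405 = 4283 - 92688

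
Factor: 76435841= 19^1*1879^1*2141^1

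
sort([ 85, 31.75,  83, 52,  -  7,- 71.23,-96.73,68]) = [ - 96.73,- 71.23, - 7, 31.75,52,68,83 , 85 ]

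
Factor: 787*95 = 74765 = 5^1*19^1 * 787^1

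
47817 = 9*5313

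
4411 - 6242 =-1831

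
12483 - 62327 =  - 49844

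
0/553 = 0  =  0.00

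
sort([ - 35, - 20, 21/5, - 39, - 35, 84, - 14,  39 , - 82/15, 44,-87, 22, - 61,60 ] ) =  [ - 87, - 61, - 39, - 35, - 35, - 20,-14, - 82/15,  21/5,22 , 39,44,60,84]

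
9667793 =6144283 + 3523510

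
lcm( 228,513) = 2052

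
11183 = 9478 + 1705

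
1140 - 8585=-7445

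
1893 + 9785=11678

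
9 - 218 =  - 209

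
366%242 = 124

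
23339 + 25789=49128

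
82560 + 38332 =120892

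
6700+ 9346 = 16046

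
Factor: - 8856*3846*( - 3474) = 118325051424 = 2^5*3^6*41^1*193^1*641^1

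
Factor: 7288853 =11^1*13^1*50971^1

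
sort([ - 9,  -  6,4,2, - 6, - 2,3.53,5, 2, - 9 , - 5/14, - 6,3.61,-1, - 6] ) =[  -  9, - 9,-6, - 6, - 6, - 6, - 2, - 1, - 5/14,2,2,3.53 , 3.61, 4, 5]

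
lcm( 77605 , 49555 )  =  4113065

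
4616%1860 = 896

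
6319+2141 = 8460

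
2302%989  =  324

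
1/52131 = 1/52131 = 0.00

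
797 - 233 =564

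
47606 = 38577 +9029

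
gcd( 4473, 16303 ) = 7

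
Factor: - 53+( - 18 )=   -71 = - 71^1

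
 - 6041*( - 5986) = 36161426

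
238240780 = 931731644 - 693490864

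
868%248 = 124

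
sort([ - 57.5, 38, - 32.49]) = [ - 57.5, - 32.49,38 ]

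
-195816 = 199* (-984)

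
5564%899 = 170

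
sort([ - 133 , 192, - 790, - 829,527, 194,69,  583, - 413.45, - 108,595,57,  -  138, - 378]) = [ - 829,-790, -413.45, - 378,-138,-133, - 108, 57, 69, 192,194,527,583,595]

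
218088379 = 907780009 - 689691630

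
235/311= 235/311   =  0.76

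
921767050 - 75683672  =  846083378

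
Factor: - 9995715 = - 3^2*5^1 *222127^1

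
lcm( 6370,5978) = 388570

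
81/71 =81/71  =  1.14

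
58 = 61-3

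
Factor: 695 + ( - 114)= 7^1*83^1 = 581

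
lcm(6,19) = 114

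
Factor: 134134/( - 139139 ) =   -  134/139 = - 2^1*67^1*139^( - 1) 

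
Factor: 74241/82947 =3^1*43^( - 1)*73^1*113^1*643^( - 1 )= 24747/27649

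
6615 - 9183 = - 2568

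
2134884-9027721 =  - 6892837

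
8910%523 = 19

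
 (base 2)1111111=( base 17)78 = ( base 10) 127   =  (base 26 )4n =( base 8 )177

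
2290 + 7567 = 9857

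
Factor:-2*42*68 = - 5712 = -2^4 *3^1 * 7^1*17^1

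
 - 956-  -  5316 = 4360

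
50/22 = 2 + 3/11 = 2.27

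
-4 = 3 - 7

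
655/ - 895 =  - 1 + 48/179 = -  0.73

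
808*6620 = 5348960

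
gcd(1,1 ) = 1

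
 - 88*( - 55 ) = 4840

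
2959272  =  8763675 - 5804403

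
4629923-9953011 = - 5323088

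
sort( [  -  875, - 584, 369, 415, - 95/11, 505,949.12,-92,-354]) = [ - 875, - 584, -354, - 92,- 95/11, 369,415,505,949.12 ]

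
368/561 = 368/561 = 0.66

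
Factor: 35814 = 2^1*3^1*47^1 * 127^1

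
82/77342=41/38671 = 0.00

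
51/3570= 1/70= 0.01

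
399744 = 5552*72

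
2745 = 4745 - 2000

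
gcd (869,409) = 1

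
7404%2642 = 2120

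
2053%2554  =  2053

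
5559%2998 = 2561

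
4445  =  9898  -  5453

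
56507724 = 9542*5922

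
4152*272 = 1129344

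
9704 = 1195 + 8509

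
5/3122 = 5/3122 = 0.00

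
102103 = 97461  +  4642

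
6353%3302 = 3051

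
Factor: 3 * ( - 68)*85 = - 17340  =  - 2^2*3^1*5^1*17^2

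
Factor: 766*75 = 2^1*3^1 * 5^2  *  383^1 = 57450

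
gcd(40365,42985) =5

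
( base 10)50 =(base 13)3B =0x32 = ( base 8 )62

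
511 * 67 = 34237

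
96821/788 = 96821/788 = 122.87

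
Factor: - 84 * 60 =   -  2^4*3^2*5^1 *7^1 = - 5040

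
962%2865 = 962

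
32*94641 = 3028512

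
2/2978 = 1/1489= 0.00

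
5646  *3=16938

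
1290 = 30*43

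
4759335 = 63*75545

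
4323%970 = 443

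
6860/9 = 6860/9 = 762.22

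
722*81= 58482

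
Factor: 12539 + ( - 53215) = - 2^2* 10169^1 = - 40676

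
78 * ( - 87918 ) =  - 6857604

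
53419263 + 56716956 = 110136219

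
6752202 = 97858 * 69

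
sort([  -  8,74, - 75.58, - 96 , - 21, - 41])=[- 96,- 75.58,  -  41,  -  21,  -  8, 74] 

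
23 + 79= 102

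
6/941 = 6/941 = 0.01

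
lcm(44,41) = 1804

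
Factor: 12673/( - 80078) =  - 2^( - 1)*19^1 * 23^1* 29^1*40039^(- 1) 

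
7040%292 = 32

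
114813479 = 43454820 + 71358659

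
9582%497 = 139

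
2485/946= 2+ 593/946 = 2.63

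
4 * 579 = 2316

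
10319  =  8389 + 1930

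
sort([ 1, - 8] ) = [  -  8, 1 ]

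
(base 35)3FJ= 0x107B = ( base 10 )4219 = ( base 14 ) 1775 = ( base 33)3SS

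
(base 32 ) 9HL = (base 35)7YG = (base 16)2635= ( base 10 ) 9781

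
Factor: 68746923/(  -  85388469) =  - 22915641/28462823 = - 3^1 * 7^1*89^ (-1) *241^(- 1) * 1327^(-1) *1091221^1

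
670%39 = 7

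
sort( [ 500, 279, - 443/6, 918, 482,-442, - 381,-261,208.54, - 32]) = [ - 442, - 381 , - 261, - 443/6,-32, 208.54, 279,482, 500, 918]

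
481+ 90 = 571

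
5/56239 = 5/56239 = 0.00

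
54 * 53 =2862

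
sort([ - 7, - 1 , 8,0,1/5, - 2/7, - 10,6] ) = [ - 10, - 7, - 1, - 2/7, 0, 1/5, 6,8 ] 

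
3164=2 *1582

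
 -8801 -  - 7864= -937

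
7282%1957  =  1411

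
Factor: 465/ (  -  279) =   -  3^(-1 )*5^1 = - 5/3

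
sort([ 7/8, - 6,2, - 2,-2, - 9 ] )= [ - 9, - 6,  -  2,-2, 7/8,2]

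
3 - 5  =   - 2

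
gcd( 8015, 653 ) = 1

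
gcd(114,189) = 3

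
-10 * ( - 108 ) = 1080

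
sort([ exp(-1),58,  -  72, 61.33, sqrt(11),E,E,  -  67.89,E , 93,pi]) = [ - 72, - 67.89,exp( - 1) , E , E,E,pi, sqrt(11),  58, 61.33, 93]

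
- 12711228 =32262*(-394 )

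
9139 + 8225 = 17364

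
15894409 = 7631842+8262567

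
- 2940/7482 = -1 + 757/1247 = - 0.39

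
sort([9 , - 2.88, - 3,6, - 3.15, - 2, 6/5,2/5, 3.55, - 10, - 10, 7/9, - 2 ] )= [- 10,-10, - 3.15 ,- 3, - 2.88, - 2, - 2,  2/5 , 7/9,6/5,3.55,6, 9] 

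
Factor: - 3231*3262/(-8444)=2^( - 1)*3^2*7^1*233^1*359^1*2111^( - 1 )=5269761/4222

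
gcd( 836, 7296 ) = 76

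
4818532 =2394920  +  2423612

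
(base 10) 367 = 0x16f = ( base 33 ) B4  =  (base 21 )HA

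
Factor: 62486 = 2^1*157^1 * 199^1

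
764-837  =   - 73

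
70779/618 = 23593/206=114.53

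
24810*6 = 148860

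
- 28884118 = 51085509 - 79969627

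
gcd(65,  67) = 1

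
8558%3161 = 2236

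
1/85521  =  1/85521 = 0.00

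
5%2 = 1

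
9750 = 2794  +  6956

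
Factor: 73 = 73^1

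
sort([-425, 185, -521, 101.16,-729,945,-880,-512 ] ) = [ - 880, - 729, - 521, -512, - 425,101.16, 185,945] 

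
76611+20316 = 96927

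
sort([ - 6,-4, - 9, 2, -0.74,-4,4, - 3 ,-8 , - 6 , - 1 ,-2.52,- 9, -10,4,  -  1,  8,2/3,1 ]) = [  -  10,-9, - 9, - 8 ,-6, - 6,-4,-4, - 3,- 2.52,  -  1, - 1, - 0.74,2/3, 1,2,4,4,  8]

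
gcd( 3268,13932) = 172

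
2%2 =0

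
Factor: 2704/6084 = 2^2*3^( - 2 ) = 4/9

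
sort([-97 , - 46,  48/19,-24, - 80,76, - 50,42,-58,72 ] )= [ - 97, - 80, - 58,  -  50, - 46, - 24, 48/19 , 42,72,76]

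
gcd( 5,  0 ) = 5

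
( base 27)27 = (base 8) 75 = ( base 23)2f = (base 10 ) 61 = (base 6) 141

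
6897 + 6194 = 13091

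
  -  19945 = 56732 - 76677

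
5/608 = 5/608=0.01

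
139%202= 139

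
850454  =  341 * 2494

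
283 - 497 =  - 214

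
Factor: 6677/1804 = 607/164 = 2^( - 2) * 41^( - 1 )*607^1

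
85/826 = 85/826=0.10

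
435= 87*5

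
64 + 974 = 1038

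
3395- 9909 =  - 6514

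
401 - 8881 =-8480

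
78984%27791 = 23402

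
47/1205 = 47/1205  =  0.04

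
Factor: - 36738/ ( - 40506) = 3^1 * 13^1*43^( - 1 ) = 39/43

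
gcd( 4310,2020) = 10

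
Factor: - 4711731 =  - 3^1*1570577^1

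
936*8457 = 7915752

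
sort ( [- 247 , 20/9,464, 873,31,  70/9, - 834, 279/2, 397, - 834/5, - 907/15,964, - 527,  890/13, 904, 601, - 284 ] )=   [ - 834 ,  -  527, - 284, - 247, - 834/5 , - 907/15, 20/9,70/9, 31, 890/13,  279/2,397,464, 601, 873, 904,964]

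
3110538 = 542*5739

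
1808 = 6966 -5158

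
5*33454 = 167270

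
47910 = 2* 23955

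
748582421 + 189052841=937635262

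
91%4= 3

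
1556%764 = 28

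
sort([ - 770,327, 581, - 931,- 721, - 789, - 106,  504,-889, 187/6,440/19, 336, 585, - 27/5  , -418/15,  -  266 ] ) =[-931 ,-889, - 789, - 770, - 721,- 266,- 106, - 418/15, -27/5,  440/19, 187/6,327,336,504, 581, 585]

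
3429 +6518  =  9947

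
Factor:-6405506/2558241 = - 2^1 * 3^( - 2 ) * 7^( - 2 ) *5801^( - 1) * 3202753^1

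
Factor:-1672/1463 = - 8/7= -2^3*7^( - 1) 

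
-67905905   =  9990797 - 77896702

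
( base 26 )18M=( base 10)906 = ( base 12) 636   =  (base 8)1612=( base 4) 32022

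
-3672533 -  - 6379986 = 2707453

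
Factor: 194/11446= 59^ (  -  1)  =  1/59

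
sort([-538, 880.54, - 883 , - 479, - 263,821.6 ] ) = [- 883, - 538, - 479, -263,821.6, 880.54 ]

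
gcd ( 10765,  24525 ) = 5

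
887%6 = 5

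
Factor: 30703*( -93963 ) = - 3^1*30703^1*31321^1 = -  2884945989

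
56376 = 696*81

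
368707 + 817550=1186257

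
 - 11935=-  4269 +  -7666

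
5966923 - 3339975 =2626948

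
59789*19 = 1135991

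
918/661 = 1 + 257/661 = 1.39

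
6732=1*6732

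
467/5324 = 467/5324 =0.09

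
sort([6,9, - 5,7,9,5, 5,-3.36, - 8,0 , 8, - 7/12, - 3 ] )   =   [ - 8,-5,-3.36, - 3, - 7/12, 0,5, 5, 6,7, 8,9, 9 ] 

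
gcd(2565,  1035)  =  45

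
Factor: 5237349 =3^1*13^1 * 134291^1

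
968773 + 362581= 1331354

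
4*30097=120388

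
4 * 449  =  1796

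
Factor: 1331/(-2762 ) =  - 2^( - 1) * 11^3*1381^( - 1 ) 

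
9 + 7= 16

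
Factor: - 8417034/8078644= - 4208517/4039322 = -  2^(- 1)*3^6*7^(-1)*23^1*109^(  -  1) * 251^1* 2647^( - 1 )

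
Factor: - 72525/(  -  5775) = 7^(  -  1)*11^ (  -  1 )*967^1 = 967/77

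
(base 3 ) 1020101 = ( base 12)631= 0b1110000101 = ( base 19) 298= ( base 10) 901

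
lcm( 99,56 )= 5544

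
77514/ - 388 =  -200 + 43/194= - 199.78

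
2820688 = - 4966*(- 568 )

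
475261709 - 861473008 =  - 386211299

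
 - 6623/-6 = 6623/6  =  1103.83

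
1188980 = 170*6994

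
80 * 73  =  5840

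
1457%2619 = 1457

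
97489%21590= 11129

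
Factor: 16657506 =2^1*3^2 * 839^1*1103^1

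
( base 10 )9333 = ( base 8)22165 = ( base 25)en8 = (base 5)244313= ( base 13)432c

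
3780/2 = 1890= 1890.00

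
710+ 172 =882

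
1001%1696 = 1001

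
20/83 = 20/83 = 0.24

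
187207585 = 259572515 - 72364930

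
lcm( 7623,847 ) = 7623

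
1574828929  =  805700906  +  769128023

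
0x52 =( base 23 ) 3D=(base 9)101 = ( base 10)82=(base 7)145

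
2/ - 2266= -1 +1132/1133 = -0.00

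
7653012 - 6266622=1386390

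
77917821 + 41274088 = 119191909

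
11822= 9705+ 2117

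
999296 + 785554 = 1784850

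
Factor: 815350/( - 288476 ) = -2^( - 1)*5^2*23^1*41^( - 1)*709^1*1759^( - 1) = - 407675/144238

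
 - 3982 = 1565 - 5547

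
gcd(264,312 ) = 24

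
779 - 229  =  550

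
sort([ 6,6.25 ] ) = [ 6, 6.25]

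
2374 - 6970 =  - 4596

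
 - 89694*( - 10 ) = 896940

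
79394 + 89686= 169080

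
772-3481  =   - 2709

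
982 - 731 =251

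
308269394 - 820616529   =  -512347135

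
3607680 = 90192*40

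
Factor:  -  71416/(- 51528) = 3^(-1)*19^( - 1 )*79^1 = 79/57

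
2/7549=2/7549 = 0.00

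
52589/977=53+808/977 = 53.83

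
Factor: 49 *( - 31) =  - 1519 = - 7^2*31^1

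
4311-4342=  - 31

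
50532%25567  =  24965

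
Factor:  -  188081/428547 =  - 3^( - 1 ) * 7^( - 1) * 19^2*521^1*20407^( - 1)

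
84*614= 51576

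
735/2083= 735/2083= 0.35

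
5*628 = 3140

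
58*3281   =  190298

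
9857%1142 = 721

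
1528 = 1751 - 223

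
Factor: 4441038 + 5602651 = 367^1 * 27367^1 =10043689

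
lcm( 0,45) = 0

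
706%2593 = 706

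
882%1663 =882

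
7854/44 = 178 + 1/2 = 178.50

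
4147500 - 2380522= 1766978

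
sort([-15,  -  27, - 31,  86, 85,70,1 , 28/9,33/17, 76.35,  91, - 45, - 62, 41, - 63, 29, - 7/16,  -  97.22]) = [ - 97.22, - 63,  -  62, - 45, - 31,-27, - 15, - 7/16, 1 , 33/17 , 28/9, 29, 41, 70, 76.35,85,86 , 91]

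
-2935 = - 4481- - 1546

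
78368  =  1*78368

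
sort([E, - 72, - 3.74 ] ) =[ - 72,-3.74, E ] 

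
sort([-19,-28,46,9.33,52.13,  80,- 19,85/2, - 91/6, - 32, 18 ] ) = [ - 32, - 28, - 19,  -  19, - 91/6, 9.33,18, 85/2  ,  46,52.13, 80]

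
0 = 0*62290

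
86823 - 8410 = 78413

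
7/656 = 7/656 = 0.01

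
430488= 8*53811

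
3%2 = 1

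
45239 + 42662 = 87901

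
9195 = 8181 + 1014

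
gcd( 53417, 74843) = 1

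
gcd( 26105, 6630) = 5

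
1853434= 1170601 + 682833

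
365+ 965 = 1330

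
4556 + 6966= 11522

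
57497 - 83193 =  - 25696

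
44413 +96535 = 140948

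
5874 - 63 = 5811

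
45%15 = 0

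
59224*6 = 355344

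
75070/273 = 75070/273 = 274.98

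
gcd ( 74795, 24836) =7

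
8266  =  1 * 8266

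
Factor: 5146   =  2^1*31^1*83^1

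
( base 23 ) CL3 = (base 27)9a3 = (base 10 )6834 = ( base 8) 15262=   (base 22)E2E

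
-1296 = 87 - 1383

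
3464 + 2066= 5530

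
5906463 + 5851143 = 11757606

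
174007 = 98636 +75371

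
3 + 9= 12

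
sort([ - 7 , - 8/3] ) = [ - 7,  -  8/3 ] 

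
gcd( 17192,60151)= 7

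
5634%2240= 1154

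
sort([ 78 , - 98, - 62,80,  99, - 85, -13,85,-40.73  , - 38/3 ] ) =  [ - 98, - 85,-62, - 40.73, - 13 , - 38/3 , 78,80, 85 , 99]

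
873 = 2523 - 1650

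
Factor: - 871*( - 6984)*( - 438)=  - 2^4*3^3*13^1* 67^1 * 73^1 * 97^1 = - 2664382032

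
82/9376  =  41/4688 = 0.01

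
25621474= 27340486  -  1719012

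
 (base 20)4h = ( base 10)97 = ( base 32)31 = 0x61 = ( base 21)4D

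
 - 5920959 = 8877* ( - 667 )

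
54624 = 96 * 569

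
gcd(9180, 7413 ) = 3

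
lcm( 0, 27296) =0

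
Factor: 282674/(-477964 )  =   - 427/722 = - 2^( - 1)*7^1*19^( - 2)*61^1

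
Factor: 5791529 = 1049^1*5521^1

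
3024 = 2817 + 207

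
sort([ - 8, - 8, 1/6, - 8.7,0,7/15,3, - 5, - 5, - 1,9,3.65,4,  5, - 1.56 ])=[ - 8.7,-8,-8, - 5,- 5, - 1.56,-1, 0,1/6,7/15,3,3.65,4, 5,9 ] 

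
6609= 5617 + 992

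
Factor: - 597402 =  - 2^1*3^3*13^1*23^1*37^1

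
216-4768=-4552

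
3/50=3/50 = 0.06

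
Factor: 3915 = 3^3*5^1 * 29^1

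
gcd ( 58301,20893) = 1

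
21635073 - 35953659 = -14318586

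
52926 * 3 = 158778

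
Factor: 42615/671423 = 45/709  =  3^2*5^1*709^( - 1)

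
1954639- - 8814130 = 10768769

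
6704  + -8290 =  - 1586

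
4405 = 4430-25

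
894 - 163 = 731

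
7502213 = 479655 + 7022558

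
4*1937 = 7748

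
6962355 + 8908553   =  15870908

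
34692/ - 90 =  - 5782/15 = - 385.47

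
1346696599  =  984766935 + 361929664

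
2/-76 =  - 1 + 37/38=- 0.03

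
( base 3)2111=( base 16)43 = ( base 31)25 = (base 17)3G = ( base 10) 67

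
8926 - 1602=7324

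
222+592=814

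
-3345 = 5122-8467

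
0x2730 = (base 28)cm8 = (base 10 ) 10032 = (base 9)14676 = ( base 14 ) 3928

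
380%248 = 132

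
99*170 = 16830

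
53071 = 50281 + 2790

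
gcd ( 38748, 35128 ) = 4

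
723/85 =723/85 = 8.51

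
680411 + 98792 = 779203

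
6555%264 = 219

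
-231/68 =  - 231/68 = - 3.40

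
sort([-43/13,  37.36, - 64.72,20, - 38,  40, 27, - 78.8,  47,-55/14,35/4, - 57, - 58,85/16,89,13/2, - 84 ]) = [-84, - 78.8, - 64.72, - 58 , - 57, - 38 , - 55/14 , - 43/13, 85/16, 13/2, 35/4,20, 27,37.36, 40,47,  89] 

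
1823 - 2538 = -715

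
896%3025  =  896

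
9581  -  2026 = 7555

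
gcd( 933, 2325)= 3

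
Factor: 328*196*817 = 2^5*7^2*19^1*41^1*43^1 = 52523296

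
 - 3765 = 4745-8510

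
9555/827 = 9555/827 = 11.55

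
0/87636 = 0 = 0.00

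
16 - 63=  -  47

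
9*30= 270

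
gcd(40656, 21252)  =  924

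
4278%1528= 1222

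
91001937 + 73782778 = 164784715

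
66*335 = 22110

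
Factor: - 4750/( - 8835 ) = 50/93 = 2^1* 3^( - 1 )*5^2*31^(-1 )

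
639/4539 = 213/1513  =  0.14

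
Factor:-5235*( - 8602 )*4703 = 2^1*3^1*5^1*11^1*17^1*23^1*349^1*4703^1 = 211783003410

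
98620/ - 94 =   -  49310/47 = -1049.15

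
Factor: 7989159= 3^1*181^1*14713^1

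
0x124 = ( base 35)8C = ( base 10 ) 292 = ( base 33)8S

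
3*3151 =9453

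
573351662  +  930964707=1504316369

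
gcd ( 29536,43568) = 16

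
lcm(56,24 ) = 168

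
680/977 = 680/977 =0.70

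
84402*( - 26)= - 2194452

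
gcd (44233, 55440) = 7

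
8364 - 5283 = 3081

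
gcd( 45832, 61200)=136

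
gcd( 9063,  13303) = 53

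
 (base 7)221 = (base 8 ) 161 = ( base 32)3H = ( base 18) 65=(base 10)113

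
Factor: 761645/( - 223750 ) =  - 851/250 = - 2^( - 1 )*5^( - 3)*23^1*37^1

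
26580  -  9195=17385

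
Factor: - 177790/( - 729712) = 2^( - 3 )*5^1*23^1*59^( - 1) = 115/472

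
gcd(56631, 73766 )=1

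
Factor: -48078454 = -2^1* 24039227^1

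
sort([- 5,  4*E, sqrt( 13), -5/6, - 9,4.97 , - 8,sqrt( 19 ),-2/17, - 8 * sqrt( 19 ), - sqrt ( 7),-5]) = [ - 8 *sqrt(19), - 9, - 8,-5, - 5, - sqrt( 7),- 5/6, - 2/17,sqrt (13),sqrt(19),4.97,4*E ]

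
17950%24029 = 17950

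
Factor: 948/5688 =1/6 = 2^( - 1)*3^ ( - 1)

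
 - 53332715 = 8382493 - 61715208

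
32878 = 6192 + 26686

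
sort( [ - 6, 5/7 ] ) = [ - 6, 5/7]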